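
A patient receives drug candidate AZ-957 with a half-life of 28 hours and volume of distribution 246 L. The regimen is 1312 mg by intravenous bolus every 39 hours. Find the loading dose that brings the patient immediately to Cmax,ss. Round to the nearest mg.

f = (1/2)^(39/28) ≈ 0.380810; accumulation ratio R = 1/(1−f) ≈ 1.61501.
Loading dose to hit Cmax,ss on first dose: D_load = D_maint·R ≈ 1312 × 1.61501 ≈ 2118.89 mg.

2119 mg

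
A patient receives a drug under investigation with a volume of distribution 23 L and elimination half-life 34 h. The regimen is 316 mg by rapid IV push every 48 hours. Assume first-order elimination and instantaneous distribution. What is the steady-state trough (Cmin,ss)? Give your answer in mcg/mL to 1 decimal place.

8.3 mcg/mL

Over one 48-h interval, 48/34 ≈ 1.4118 half-lives elapse, leaving f ≈ 0.3759 of each dose.
Single-dose peak C₀ = D/Vd = 316/23 ≈ 13.739 mcg/mL.
Steady-state trough Cmin,ss = C₀·f/(1−f) ≈ 13.739 × 0.3759/0.6241 ≈ 8.275 mcg/mL.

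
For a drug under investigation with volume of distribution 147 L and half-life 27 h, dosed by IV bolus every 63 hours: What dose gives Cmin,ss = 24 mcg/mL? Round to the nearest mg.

τ/t½ = 63/27 ≈ 2.3333, so f = (1/2)^(63/27) ≈ 0.198425.
Cmin,ss = (D/Vd)·f/(1−f), so D = Cmin,ss·Vd·(1−f)/f.
D = 24 × 147 × (1−f)/f ≈ 24 × 147 × 4.03969 ≈ 14252.03 mg.

14252 mg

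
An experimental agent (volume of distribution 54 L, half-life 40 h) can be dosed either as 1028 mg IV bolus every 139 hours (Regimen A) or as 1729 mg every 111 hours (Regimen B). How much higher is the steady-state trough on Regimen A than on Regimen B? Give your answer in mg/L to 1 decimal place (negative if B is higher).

Regimen A: f = (1/2)^(139/40) ≈ 0.0899; Cmin,ss = (1028/54)·f/(1−f) ≈ 1.880 mg/L.
Regimen B: f = (1/2)^(111/40) ≈ 0.1461; Cmin,ss = (1729/54)·f/(1−f) ≈ 5.478 mg/L.
Difference ≈ 1.880 − 5.478 ≈ -3.598 mg/L.

-3.6 mg/L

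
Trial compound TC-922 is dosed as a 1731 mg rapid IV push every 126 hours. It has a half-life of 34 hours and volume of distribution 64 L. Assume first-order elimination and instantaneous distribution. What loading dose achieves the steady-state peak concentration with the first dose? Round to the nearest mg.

1875 mg

f = (1/2)^(126/34) ≈ 0.076633; accumulation ratio R = 1/(1−f) ≈ 1.08299.
Loading dose to hit Cmax,ss on first dose: D_load = D_maint·R ≈ 1731 × 1.08299 ≈ 1874.66 mg.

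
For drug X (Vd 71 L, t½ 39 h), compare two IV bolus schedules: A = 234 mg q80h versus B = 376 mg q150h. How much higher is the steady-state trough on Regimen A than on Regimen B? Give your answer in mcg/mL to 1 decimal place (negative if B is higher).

0.7 mcg/mL

Regimen A: f = (1/2)^(80/39) ≈ 0.2413; Cmin,ss = (234/71)·f/(1−f) ≈ 1.048 mcg/mL.
Regimen B: f = (1/2)^(150/39) ≈ 0.0695; Cmin,ss = (376/71)·f/(1−f) ≈ 0.396 mcg/mL.
Difference ≈ 1.048 − 0.396 ≈ 0.652 mcg/mL.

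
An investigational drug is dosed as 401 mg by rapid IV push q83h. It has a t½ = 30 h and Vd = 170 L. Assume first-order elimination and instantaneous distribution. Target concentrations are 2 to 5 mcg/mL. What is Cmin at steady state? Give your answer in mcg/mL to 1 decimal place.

0.4 mcg/mL

k = ln2/t½ = ln2/30 ≈ 0.023105 h⁻¹; fraction remaining f = e^(−kτ) = e^(−0.023105×83) ≈ 0.1469.
Single-dose peak C₀ = D/Vd = 401/170 ≈ 2.359 mcg/mL.
Steady-state trough Cmin,ss = C₀·f/(1−f) ≈ 2.359 × 0.1469/0.8531 ≈ 0.406 mcg/mL.
Trough 0.4 mcg/mL vs MEC 2 mcg/mL: subtherapeutic.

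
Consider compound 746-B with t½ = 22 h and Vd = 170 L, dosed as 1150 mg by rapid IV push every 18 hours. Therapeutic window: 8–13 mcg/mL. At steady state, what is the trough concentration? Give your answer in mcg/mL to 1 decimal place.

8.9 mcg/mL

k = ln2/t½ = ln2/22 ≈ 0.031507 h⁻¹; fraction remaining f = e^(−kτ) = e^(−0.031507×18) ≈ 0.5672.
Each bolus raises the concentration by D/Vd = 1150/170 ≈ 6.765 mcg/mL.
Steady-state trough Cmin,ss = C₀·f/(1−f) ≈ 6.765 × 0.5672/0.4328 ≈ 8.866 mcg/mL.
Trough 8.9 mcg/mL vs MEC 8 mcg/mL: adequate.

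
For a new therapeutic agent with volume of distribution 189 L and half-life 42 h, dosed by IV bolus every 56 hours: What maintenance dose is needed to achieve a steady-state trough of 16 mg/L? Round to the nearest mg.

τ/t½ = 56/42 ≈ 1.3333, so f = (1/2)^(56/42) ≈ 0.396850.
Cmin,ss = (D/Vd)·f/(1−f), so D = Cmin,ss·Vd·(1−f)/f.
D = 16 × 189 × (1−f)/f ≈ 16 × 189 × 1.51984 ≈ 4596.00 mg.

4596 mg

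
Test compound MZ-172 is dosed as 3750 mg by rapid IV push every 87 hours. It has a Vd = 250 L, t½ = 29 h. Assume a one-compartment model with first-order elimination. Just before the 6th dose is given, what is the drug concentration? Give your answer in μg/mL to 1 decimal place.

2.1 μg/mL

f = (1/2)^(τ/t½) = (1/2)^(87/29) ≈ 0.1250.
C₀ = D/Vd = 3750/250 ≈ 15.000 μg/mL.
Before the 6th dose, 5 doses have been given. Superposition: Cmin = C₀·(f + f² + … + f^5).
≈ 15.000 × (0.1250 + 0.0156 + 0.0020 + 0.0002 + 0.0000) ≈ 15.000 × 0.1428 ≈ 2.142 μg/mL.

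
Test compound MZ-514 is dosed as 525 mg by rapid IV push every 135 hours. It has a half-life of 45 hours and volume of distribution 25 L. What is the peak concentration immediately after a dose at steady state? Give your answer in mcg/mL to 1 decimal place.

24.0 mcg/mL

τ = 135 h = 3 half-lives, so f = (1/2)^3 = 0.125.
Accumulation ratio R = 1/(1 − f) = 1/0.875 = 8/7.
Single-dose peak C₀ = D/Vd = 525/25 = 21 mcg/mL.
Steady-state peak Cmax,ss = C₀·R = 21 × 8/7 ≈ 24.000 mcg/mL.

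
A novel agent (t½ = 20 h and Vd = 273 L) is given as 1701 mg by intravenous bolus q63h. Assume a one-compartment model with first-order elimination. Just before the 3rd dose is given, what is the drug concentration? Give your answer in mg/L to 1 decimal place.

0.8 mg/L

f = (1/2)^(τ/t½) = (1/2)^(63/20) ≈ 0.1127.
C₀ = D/Vd = 1701/273 ≈ 6.231 mg/L.
Before the 3rd dose, 2 doses have been given. Superposition: Cmin = C₀·(f + f²).
≈ 6.231 × (0.1127 + 0.0127) ≈ 6.231 × 0.1254 ≈ 0.781 mg/L.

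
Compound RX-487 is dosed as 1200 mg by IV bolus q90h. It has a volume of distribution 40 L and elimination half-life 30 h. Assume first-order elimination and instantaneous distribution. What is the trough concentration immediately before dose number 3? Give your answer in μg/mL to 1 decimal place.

f = (1/2)^(τ/t½) = (1/2)^(90/30) ≈ 0.1250.
C₀ = D/Vd = 1200/40 ≈ 30.000 μg/mL.
Before the 3rd dose, 2 doses have been given. Superposition: Cmin = C₀·(f + f²).
≈ 30.000 × (0.1250 + 0.0156) ≈ 30.000 × 0.1406 ≈ 4.218 μg/mL.

4.2 μg/mL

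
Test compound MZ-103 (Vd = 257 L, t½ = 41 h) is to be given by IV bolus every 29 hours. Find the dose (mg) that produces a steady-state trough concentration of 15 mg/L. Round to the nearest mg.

τ/t½ = 29/41 ≈ 0.70732, so f = (1/2)^(29/41) ≈ 0.612458.
Cmin,ss = (D/Vd)·f/(1−f), so D = Cmin,ss·Vd·(1−f)/f.
D = 15 × 257 × (1−f)/f ≈ 15 × 257 × 0.63277 ≈ 2439.33 mg.

2439 mg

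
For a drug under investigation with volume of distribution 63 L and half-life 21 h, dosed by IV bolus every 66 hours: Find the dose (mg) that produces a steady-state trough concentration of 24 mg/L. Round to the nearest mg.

τ/t½ = 66/21 ≈ 3.1429, so f = (1/2)^(66/21) ≈ 0.113215.
Cmin,ss = (D/Vd)·f/(1−f), so D = Cmin,ss·Vd·(1−f)/f.
D = 24 × 63 × (1−f)/f ≈ 24 × 63 × 7.83275 ≈ 11843.12 mg.

11843 mg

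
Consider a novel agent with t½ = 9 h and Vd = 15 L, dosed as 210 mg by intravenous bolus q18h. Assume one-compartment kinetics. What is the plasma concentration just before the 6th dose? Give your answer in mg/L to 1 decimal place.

4.7 mg/L

f = (1/2)^(τ/t½) = (1/2)^(18/9) ≈ 0.2500.
C₀ = D/Vd = 210/15 ≈ 14.000 mg/L.
Before the 6th dose, 5 doses have been given. Superposition: Cmin = C₀·(f + f² + … + f^5).
≈ 14.000 × (0.2500 + 0.0625 + 0.0156 + 0.0039 + 0.0010) ≈ 14.000 × 0.3330 ≈ 4.662 mg/L.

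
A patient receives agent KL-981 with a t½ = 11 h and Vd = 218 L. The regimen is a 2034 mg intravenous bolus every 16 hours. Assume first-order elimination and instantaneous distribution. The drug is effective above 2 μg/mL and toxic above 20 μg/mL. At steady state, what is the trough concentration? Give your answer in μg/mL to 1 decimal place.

τ/t½ = 16/11 ≈ 1.4545, so fraction remaining f = (1/2)^(16/11) ≈ 0.3649.
At steady state, accumulation factor R = 1/(1 − e^(−kτ)) ≈ 1.5746.
Single-dose peak C₀ = D/Vd = 2034/218 ≈ 9.330 μg/mL.
Cmax,ss = C₀/(1 − f) ≈ 9.330/0.6351 ≈ 14.691 μg/mL.
One interval later, Cmin,ss = Cmax,ss·e^(−kτ) ≈ 14.691 × 0.3649 ≈ 5.361 μg/mL.
Trough 5.4 μg/mL vs MEC 2 μg/mL: adequate.

5.4 μg/mL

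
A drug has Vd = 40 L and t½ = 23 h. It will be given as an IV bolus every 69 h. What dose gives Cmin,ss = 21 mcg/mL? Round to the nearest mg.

5880 mg

τ/t½ = 69/23 ≈ 3, so f = (1/2)^(69/23) ≈ 0.125000.
Cmin,ss = (D/Vd)·f/(1−f), so D = Cmin,ss·Vd·(1−f)/f.
D = 21 × 40 × (1−f)/f ≈ 21 × 40 × 7.00000 ≈ 5880.00 mg.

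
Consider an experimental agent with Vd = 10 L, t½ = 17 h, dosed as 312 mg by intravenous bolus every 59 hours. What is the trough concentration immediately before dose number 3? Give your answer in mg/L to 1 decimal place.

3.1 mg/L

f = (1/2)^(τ/t½) = (1/2)^(59/17) ≈ 0.0902.
C₀ = D/Vd = 312/10 ≈ 31.200 mg/L.
Before the 3rd dose, 2 doses have been given. Superposition: Cmin = C₀·(f + f²).
≈ 31.200 × (0.0902 + 0.0081) ≈ 31.200 × 0.0983 ≈ 3.067 mg/L.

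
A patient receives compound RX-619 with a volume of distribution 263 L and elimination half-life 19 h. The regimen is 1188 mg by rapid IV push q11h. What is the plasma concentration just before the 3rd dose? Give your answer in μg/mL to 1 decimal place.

f = (1/2)^(τ/t½) = (1/2)^(11/19) ≈ 0.6695.
C₀ = D/Vd = 1188/263 ≈ 4.517 μg/mL.
Before the 3rd dose, 2 doses have been given. Superposition: Cmin = C₀·(f + f²).
≈ 4.517 × (0.6695 + 0.4482) ≈ 4.517 × 1.1177 ≈ 5.049 μg/mL.

5.0 μg/mL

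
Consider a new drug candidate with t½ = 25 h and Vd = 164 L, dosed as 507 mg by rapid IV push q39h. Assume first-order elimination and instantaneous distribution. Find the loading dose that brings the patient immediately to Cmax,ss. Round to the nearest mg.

f = (1/2)^(39/25) ≈ 0.339151; accumulation ratio R = 1/(1−f) ≈ 1.51320.
Loading dose to hit Cmax,ss on first dose: D_load = D_maint·R ≈ 507 × 1.51320 ≈ 767.19 mg.

767 mg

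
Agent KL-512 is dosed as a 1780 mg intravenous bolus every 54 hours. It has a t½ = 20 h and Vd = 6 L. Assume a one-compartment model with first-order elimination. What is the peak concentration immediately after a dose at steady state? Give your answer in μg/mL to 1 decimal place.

350.6 μg/mL

Over one 54-h interval, 54/20 ≈ 2.7 half-lives elapse, leaving f ≈ 0.1539 of each dose.
Accumulation ratio R = 1/(1 − f) ≈ 1/0.8461 ≈ 1.1819.
Single-dose peak C₀ = D/Vd = 1780/6 ≈ 296.667 μg/mL.
Cmax,ss = C₀/(1 − f) ≈ 296.667/0.8461 ≈ 350.629 μg/mL.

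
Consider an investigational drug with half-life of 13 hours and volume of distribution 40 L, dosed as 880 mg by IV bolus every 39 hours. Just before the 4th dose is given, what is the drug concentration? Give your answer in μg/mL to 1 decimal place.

3.1 μg/mL

f = (1/2)^(τ/t½) = (1/2)^(39/13) ≈ 0.1250.
C₀ = D/Vd = 880/40 ≈ 22.000 μg/mL.
Before the 4th dose, 3 doses have been given. Superposition: Cmin = C₀·(f + f² + … + f^3).
≈ 22.000 × (0.1250 + 0.0156 + 0.0020) ≈ 22.000 × 0.1426 ≈ 3.137 μg/mL.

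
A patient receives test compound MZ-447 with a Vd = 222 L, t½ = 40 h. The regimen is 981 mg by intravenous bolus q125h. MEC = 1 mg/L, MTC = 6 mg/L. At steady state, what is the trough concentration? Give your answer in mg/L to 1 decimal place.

k = ln2/t½ = ln2/40 ≈ 0.017329 h⁻¹; fraction remaining f = e^(−kτ) = e^(−0.017329×125) ≈ 0.1146.
Single-dose peak C₀ = D/Vd = 981/222 ≈ 4.419 mg/L.
Steady-state trough Cmin,ss = C₀·f/(1−f) ≈ 4.419 × 0.1146/0.8854 ≈ 0.572 mg/L.
Trough 0.6 mg/L vs MEC 1 mg/L: subtherapeutic.

0.6 mg/L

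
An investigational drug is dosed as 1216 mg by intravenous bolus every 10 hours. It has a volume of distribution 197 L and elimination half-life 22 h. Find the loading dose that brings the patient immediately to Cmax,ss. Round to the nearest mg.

f = (1/2)^(10/22) ≈ 0.729740; accumulation ratio R = 1/(1−f) ≈ 3.70014.
Loading dose to hit Cmax,ss on first dose: D_load = D_maint·R ≈ 1216 × 3.70014 ≈ 4499.37 mg.

4499 mg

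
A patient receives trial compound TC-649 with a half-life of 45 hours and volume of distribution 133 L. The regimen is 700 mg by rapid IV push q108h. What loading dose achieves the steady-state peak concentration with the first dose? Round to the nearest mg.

f = (1/2)^(108/45) ≈ 0.189465; accumulation ratio R = 1/(1−f) ≈ 1.23375.
Loading dose to hit Cmax,ss on first dose: D_load = D_maint·R ≈ 700 × 1.23375 ≈ 863.62 mg.

864 mg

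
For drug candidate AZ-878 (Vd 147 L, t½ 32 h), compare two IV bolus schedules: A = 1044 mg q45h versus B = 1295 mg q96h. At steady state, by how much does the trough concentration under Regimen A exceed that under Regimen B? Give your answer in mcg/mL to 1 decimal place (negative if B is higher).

Regimen A: f = (1/2)^(45/32) ≈ 0.3773; Cmin,ss = (1044/147)·f/(1−f) ≈ 4.303 mcg/mL.
Regimen B: f = (1/2)^(96/32) ≈ 0.1250; Cmin,ss = (1295/147)·f/(1−f) ≈ 1.259 mcg/mL.
Difference ≈ 4.303 − 1.259 ≈ 3.044 mcg/mL.

3.0 mcg/mL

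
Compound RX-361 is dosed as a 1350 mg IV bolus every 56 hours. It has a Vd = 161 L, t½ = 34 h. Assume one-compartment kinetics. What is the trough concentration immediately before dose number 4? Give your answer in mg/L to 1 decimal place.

3.8 mg/L

f = (1/2)^(τ/t½) = (1/2)^(56/34) ≈ 0.3193.
C₀ = D/Vd = 1350/161 ≈ 8.385 mg/L.
Before the 4th dose, 3 doses have been given. Superposition: Cmin = C₀·(f + f² + … + f^3).
≈ 8.385 × (0.3193 + 0.1020 + 0.0326) ≈ 8.385 × 0.4539 ≈ 3.806 mg/L.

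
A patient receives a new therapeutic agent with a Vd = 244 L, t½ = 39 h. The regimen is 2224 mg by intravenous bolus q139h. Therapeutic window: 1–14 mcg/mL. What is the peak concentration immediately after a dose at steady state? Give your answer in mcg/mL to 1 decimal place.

τ/t½ = 139/39 ≈ 3.5641, so fraction remaining f = (1/2)^(139/39) ≈ 0.0845.
At steady state, accumulation factor R = 1/(1 − e^(−kτ)) ≈ 1.0923.
Each bolus raises the concentration by D/Vd = 2224/244 ≈ 9.115 mcg/mL.
Cmax,ss = C₀/(1 − f) ≈ 9.115/0.9155 ≈ 9.956 mcg/mL.
Peak 10.0 mcg/mL vs MTC 14 mcg/mL: below toxic threshold.

10.0 mcg/mL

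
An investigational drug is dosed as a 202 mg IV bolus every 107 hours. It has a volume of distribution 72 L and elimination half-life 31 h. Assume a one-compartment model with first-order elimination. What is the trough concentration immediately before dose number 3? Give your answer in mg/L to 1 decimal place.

0.3 mg/L

f = (1/2)^(τ/t½) = (1/2)^(107/31) ≈ 0.0914.
C₀ = D/Vd = 202/72 ≈ 2.806 mg/L.
Before the 3rd dose, 2 doses have been given. Superposition: Cmin = C₀·(f + f²).
≈ 2.806 × (0.0914 + 0.0084) ≈ 2.806 × 0.0998 ≈ 0.280 mg/L.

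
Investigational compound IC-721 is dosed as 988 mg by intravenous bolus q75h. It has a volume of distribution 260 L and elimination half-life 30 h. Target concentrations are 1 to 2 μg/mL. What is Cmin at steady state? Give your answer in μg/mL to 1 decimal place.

Over one 75-h interval, 75/30 ≈ 2.5 half-lives elapse, leaving f ≈ 0.1768 of each dose.
Accumulation ratio R = 1/(1 − f) ≈ 1/0.8232 ≈ 1.2148.
Single-dose peak C₀ = D/Vd = 988/260 ≈ 3.800 μg/mL.
Cmax,ss = C₀/(1 − f) ≈ 3.800/0.8232 ≈ 4.616 μg/mL.
One interval later, Cmin,ss = Cmax,ss·e^(−kτ) ≈ 4.616 × 0.1768 ≈ 0.816 μg/mL.
Trough 0.8 μg/mL vs MEC 1 μg/mL: subtherapeutic.

0.8 μg/mL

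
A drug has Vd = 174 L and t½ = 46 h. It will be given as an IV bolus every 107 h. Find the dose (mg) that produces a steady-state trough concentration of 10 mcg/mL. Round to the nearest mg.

6985 mg

τ/t½ = 107/46 ≈ 2.3261, so f = (1/2)^(107/46) ≈ 0.199424.
Cmin,ss = (D/Vd)·f/(1−f), so D = Cmin,ss·Vd·(1−f)/f.
D = 10 × 174 × (1−f)/f ≈ 10 × 174 × 4.01444 ≈ 6985.13 mg.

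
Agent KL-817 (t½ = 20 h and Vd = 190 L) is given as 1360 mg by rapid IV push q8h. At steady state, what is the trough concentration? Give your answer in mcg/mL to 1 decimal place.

22.4 mcg/mL

Over one 8-h interval, 8/20 ≈ 0.4 half-lives elapse, leaving f ≈ 0.7579 of each dose.
Accumulation ratio R = 1/(1 − f) ≈ 1/0.2421 ≈ 4.1305.
Single-dose peak C₀ = D/Vd = 1360/190 ≈ 7.158 mcg/mL.
Steady-state peak Cmax,ss = C₀·R ≈ 7.158 × 4.1305 ≈ 29.566 mcg/mL.
Steady-state trough Cmin,ss = Cmax,ss·f ≈ 29.566 × 0.7579 ≈ 22.408 mcg/mL.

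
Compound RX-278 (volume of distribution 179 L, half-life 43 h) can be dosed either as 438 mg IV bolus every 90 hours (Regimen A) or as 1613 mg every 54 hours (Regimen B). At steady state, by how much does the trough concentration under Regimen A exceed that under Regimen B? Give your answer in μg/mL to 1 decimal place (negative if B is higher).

-5.7 μg/mL

Regimen A: f = (1/2)^(90/43) ≈ 0.2344; Cmin,ss = (438/179)·f/(1−f) ≈ 0.749 μg/mL.
Regimen B: f = (1/2)^(54/43) ≈ 0.4188; Cmin,ss = (1613/179)·f/(1−f) ≈ 6.493 μg/mL.
Difference ≈ 0.749 − 6.493 ≈ -5.744 μg/mL.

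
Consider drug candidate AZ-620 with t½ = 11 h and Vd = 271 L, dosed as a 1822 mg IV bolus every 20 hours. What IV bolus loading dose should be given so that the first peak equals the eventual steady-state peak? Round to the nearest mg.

2543 mg

f = (1/2)^(20/11) ≈ 0.283578; accumulation ratio R = 1/(1−f) ≈ 1.39583.
Loading dose to hit Cmax,ss on first dose: D_load = D_maint·R ≈ 1822 × 1.39583 ≈ 2543.20 mg.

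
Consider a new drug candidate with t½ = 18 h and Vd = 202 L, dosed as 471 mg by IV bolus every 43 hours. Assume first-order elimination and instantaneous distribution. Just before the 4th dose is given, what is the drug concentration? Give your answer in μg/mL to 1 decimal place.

0.5 μg/mL

f = (1/2)^(τ/t½) = (1/2)^(43/18) ≈ 0.1909.
C₀ = D/Vd = 471/202 ≈ 2.332 μg/mL.
Before the 4th dose, 3 doses have been given. Superposition: Cmin = C₀·(f + f² + … + f^3).
≈ 2.332 × (0.1909 + 0.0364 + 0.0070) ≈ 2.332 × 0.2343 ≈ 0.546 μg/mL.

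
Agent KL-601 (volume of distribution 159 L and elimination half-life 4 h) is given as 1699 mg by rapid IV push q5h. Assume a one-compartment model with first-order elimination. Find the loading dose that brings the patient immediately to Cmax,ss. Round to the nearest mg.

f = (1/2)^(5/4) ≈ 0.420448; accumulation ratio R = 1/(1−f) ≈ 1.72547.
Loading dose to hit Cmax,ss on first dose: D_load = D_maint·R ≈ 1699 × 1.72547 ≈ 2931.57 mg.

2932 mg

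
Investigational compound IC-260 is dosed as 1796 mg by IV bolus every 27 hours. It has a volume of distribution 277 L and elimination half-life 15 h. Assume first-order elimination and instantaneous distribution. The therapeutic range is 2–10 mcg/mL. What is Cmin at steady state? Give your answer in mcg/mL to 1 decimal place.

2.6 mcg/mL

Over one 27-h interval, 27/15 ≈ 1.8 half-lives elapse, leaving f ≈ 0.2872 of each dose.
Accumulation ratio R = 1/(1 − f) ≈ 1/0.7128 ≈ 1.4029.
Single-dose peak C₀ = D/Vd = 1796/277 ≈ 6.484 mcg/mL.
Cmax,ss = C₀/(1 − f) ≈ 6.484/0.7128 ≈ 9.097 mcg/mL.
Steady-state trough Cmin,ss = Cmax,ss·f ≈ 9.097 × 0.2872 ≈ 2.613 mcg/mL.
Trough 2.6 mcg/mL vs MEC 2 mcg/mL: adequate.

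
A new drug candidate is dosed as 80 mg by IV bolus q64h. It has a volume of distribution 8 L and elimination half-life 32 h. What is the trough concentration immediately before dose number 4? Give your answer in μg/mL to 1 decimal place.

f = (1/2)^(τ/t½) = (1/2)^(64/32) ≈ 0.2500.
C₀ = D/Vd = 80/8 ≈ 10.000 μg/mL.
Before the 4th dose, 3 doses have been given. Superposition: Cmin = C₀·(f + f² + … + f^3).
≈ 10.000 × (0.2500 + 0.0625 + 0.0156) ≈ 10.000 × 0.3281 ≈ 3.281 μg/mL.

3.3 μg/mL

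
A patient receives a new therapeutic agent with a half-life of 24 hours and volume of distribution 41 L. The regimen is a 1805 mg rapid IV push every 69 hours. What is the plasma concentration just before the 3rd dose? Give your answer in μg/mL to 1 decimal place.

6.8 μg/mL

f = (1/2)^(τ/t½) = (1/2)^(69/24) ≈ 0.1363.
C₀ = D/Vd = 1805/41 ≈ 44.024 μg/mL.
Before the 3rd dose, 2 doses have been given. Superposition: Cmin = C₀·(f + f²).
≈ 44.024 × (0.1363 + 0.0186) ≈ 44.024 × 0.1549 ≈ 6.819 μg/mL.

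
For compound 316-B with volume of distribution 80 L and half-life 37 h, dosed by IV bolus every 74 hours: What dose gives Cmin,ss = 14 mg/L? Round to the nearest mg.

τ/t½ = 74/37 ≈ 2, so f = (1/2)^(74/37) ≈ 0.250000.
Cmin,ss = (D/Vd)·f/(1−f), so D = Cmin,ss·Vd·(1−f)/f.
D = 14 × 80 × (1−f)/f ≈ 14 × 80 × 3.00000 ≈ 3360.00 mg.

3360 mg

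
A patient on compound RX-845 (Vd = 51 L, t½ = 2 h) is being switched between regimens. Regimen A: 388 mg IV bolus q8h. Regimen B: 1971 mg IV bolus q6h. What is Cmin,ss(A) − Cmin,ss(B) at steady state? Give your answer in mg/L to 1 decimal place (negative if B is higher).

-5.0 mg/L

Regimen A: f = (1/2)^(8/2) ≈ 0.0625; Cmin,ss = (388/51)·f/(1−f) ≈ 0.507 mg/L.
Regimen B: f = (1/2)^(6/2) ≈ 0.1250; Cmin,ss = (1971/51)·f/(1−f) ≈ 5.521 mg/L.
Difference ≈ 0.507 − 5.521 ≈ -5.014 mg/L.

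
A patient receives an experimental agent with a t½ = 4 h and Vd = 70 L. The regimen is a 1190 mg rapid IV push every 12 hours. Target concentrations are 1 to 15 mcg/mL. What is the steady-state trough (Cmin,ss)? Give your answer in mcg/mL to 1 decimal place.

τ = 12 h = 3 half-lives, so f = (1/2)^3 = 0.125.
Accumulation ratio R = 1/(1 − f) = 1/0.875 = 8/7.
Single-dose peak C₀ = D/Vd = 1190/70 = 17 mcg/mL.
Steady-state peak Cmax,ss = C₀·R = 17 × 8/7 ≈ 19.429 mcg/mL.
Steady-state trough Cmin,ss = Cmax,ss·f ≈ 19.429 × 0.125 ≈ 2.429 mcg/mL.
Trough 2.4 mcg/mL vs MEC 1 mcg/mL: adequate.

2.4 mcg/mL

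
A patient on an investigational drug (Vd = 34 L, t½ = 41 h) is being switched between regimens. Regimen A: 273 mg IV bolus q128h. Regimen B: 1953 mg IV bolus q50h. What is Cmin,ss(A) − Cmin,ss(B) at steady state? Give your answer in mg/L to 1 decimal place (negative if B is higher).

-42.2 mg/L

Regimen A: f = (1/2)^(128/41) ≈ 0.1149; Cmin,ss = (273/34)·f/(1−f) ≈ 1.042 mg/L.
Regimen B: f = (1/2)^(50/41) ≈ 0.4294; Cmin,ss = (1953/34)·f/(1−f) ≈ 43.227 mg/L.
Difference ≈ 1.042 − 43.227 ≈ -42.185 mg/L.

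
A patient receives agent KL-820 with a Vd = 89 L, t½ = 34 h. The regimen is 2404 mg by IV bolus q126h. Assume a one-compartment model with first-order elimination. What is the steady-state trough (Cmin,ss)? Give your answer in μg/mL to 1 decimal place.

2.2 μg/mL

Over one 126-h interval, 126/34 ≈ 3.7059 half-lives elapse, leaving f ≈ 0.0766 of each dose.
At steady state, accumulation factor R = 1/(1 − e^(−kτ)) ≈ 1.0830.
Each bolus raises the concentration by D/Vd = 2404/89 ≈ 27.011 μg/mL.
Steady-state peak Cmax,ss = C₀·R ≈ 27.011 × 1.0830 ≈ 29.253 μg/mL.
One interval later, Cmin,ss = Cmax,ss·e^(−kτ) ≈ 29.253 × 0.0766 ≈ 2.241 μg/mL.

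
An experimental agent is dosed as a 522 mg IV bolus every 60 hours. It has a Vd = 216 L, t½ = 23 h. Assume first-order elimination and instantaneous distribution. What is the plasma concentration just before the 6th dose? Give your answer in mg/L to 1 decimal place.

f = (1/2)^(τ/t½) = (1/2)^(60/23) ≈ 0.1639.
C₀ = D/Vd = 522/216 ≈ 2.417 mg/L.
Before the 6th dose, 5 doses have been given. Superposition: Cmin = C₀·(f + f² + … + f^5).
≈ 2.417 × (0.1639 + 0.0269 + 0.0044 + 0.0007 + 0.0001) ≈ 2.417 × 0.1960 ≈ 0.474 mg/L.

0.5 mg/L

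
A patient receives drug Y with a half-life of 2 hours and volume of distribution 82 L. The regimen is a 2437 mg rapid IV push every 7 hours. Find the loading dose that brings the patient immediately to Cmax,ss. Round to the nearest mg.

2673 mg

f = (1/2)^(7/2) ≈ 0.088388; accumulation ratio R = 1/(1−f) ≈ 1.09696.
Loading dose to hit Cmax,ss on first dose: D_load = D_maint·R ≈ 2437 × 1.09696 ≈ 2673.29 mg.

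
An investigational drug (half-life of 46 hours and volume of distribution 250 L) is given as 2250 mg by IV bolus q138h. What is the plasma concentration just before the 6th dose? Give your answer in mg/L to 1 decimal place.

f = (1/2)^(τ/t½) = (1/2)^(138/46) ≈ 0.1250.
C₀ = D/Vd = 2250/250 ≈ 9.000 mg/L.
Before the 6th dose, 5 doses have been given. Superposition: Cmin = C₀·(f + f² + … + f^5).
≈ 9.000 × (0.1250 + 0.0156 + 0.0020 + 0.0002 + 0.0000) ≈ 9.000 × 0.1428 ≈ 1.285 mg/L.

1.3 mg/L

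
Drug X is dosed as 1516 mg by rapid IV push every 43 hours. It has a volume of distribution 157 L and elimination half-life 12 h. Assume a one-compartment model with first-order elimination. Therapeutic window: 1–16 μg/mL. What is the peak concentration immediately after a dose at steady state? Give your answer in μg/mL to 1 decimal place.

Over one 43-h interval, 43/12 ≈ 3.5833 half-lives elapse, leaving f ≈ 0.0834 of each dose.
At steady state, accumulation factor R = 1/(1 − e^(−kτ)) ≈ 1.0910.
Single-dose peak C₀ = D/Vd = 1516/157 ≈ 9.656 μg/mL.
Steady-state peak Cmax,ss = C₀·R ≈ 9.656 × 1.0910 ≈ 10.535 μg/mL.
Peak 10.5 μg/mL vs MTC 16 μg/mL: below toxic threshold.

10.5 μg/mL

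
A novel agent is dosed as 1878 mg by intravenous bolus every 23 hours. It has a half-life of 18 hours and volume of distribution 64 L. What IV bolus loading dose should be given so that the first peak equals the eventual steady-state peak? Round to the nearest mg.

f = (1/2)^(23/18) ≈ 0.412430; accumulation ratio R = 1/(1−f) ≈ 1.70192.
Loading dose to hit Cmax,ss on first dose: D_load = D_maint·R ≈ 1878 × 1.70192 ≈ 3196.21 mg.

3196 mg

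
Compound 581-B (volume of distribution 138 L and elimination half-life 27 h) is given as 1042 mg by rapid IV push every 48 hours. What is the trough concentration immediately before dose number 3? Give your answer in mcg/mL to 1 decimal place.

f = (1/2)^(τ/t½) = (1/2)^(48/27) ≈ 0.2916.
C₀ = D/Vd = 1042/138 ≈ 7.551 mcg/mL.
Before the 3rd dose, 2 doses have been given. Superposition: Cmin = C₀·(f + f²).
≈ 7.551 × (0.2916 + 0.0850) ≈ 7.551 × 0.3766 ≈ 2.844 mcg/mL.

2.8 mcg/mL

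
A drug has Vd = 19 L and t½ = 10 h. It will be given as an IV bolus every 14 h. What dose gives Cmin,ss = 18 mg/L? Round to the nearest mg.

561 mg

τ/t½ = 14/10 ≈ 1.4, so f = (1/2)^(14/10) ≈ 0.378929.
Cmin,ss = (D/Vd)·f/(1−f), so D = Cmin,ss·Vd·(1−f)/f.
D = 18 × 19 × (1−f)/f ≈ 18 × 19 × 1.63902 ≈ 560.54 mg.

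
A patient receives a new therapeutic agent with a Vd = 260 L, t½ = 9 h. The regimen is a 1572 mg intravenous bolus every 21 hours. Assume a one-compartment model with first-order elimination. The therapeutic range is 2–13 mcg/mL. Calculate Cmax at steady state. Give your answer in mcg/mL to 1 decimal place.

Over one 21-h interval, 21/9 ≈ 2.3333 half-lives elapse, leaving f ≈ 0.1984 of each dose.
At steady state, accumulation factor R = 1/(1 − e^(−kτ)) ≈ 1.2475.
Single-dose peak C₀ = D/Vd = 1572/260 ≈ 6.046 mcg/mL.
Steady-state peak Cmax,ss = C₀·R ≈ 6.046 × 1.2475 ≈ 7.542 mcg/mL.
Peak 7.5 mcg/mL vs MTC 13 mcg/mL: below toxic threshold.

7.5 mcg/mL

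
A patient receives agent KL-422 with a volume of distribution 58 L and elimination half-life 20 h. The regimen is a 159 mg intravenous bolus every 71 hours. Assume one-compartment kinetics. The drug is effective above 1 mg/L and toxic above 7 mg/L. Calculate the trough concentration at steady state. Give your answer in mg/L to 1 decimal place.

0.3 mg/L

τ/t½ = 71/20 ≈ 3.55, so fraction remaining f = (1/2)^(71/20) ≈ 0.0854.
Each bolus raises the concentration by D/Vd = 159/58 ≈ 2.741 mg/L.
Steady-state trough Cmin,ss = C₀·f/(1−f) ≈ 2.741 × 0.0854/0.9146 ≈ 0.256 mg/L.
Trough 0.3 mg/L vs MEC 1 mg/L: subtherapeutic.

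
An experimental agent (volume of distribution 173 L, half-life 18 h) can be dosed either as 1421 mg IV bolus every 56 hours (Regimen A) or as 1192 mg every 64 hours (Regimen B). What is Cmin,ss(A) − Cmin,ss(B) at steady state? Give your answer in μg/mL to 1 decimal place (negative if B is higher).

Regimen A: f = (1/2)^(56/18) ≈ 0.1157; Cmin,ss = (1421/173)·f/(1−f) ≈ 1.075 μg/mL.
Regimen B: f = (1/2)^(64/18) ≈ 0.0850; Cmin,ss = (1192/173)·f/(1−f) ≈ 0.640 μg/mL.
Difference ≈ 1.075 − 0.640 ≈ 0.435 μg/mL.

0.4 μg/mL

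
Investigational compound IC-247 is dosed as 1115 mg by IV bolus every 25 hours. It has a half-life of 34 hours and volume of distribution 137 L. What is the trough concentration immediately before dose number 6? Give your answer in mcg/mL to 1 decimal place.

f = (1/2)^(τ/t½) = (1/2)^(25/34) ≈ 0.6007.
C₀ = D/Vd = 1115/137 ≈ 8.139 mcg/mL.
Before the 6th dose, 5 doses have been given. Superposition: Cmin = C₀·(f + f² + … + f^5).
≈ 8.139 × (0.6007 + 0.3608 + 0.2168 + 0.1302 + 0.0782) ≈ 8.139 × 1.3867 ≈ 11.286 mcg/mL.

11.3 mcg/mL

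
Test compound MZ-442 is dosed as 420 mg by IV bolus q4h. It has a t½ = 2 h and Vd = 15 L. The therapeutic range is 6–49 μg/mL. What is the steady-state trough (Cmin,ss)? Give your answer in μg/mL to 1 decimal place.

τ = 4 h = 2 half-lives, so f = (1/2)^2 = 0.25.
At steady state, R = 1/(1 − 0.25) = 4/3.
Single-dose peak C₀ = D/Vd = 420/15 = 28 μg/mL.
Steady-state peak Cmax,ss = C₀·R = 28 × 4/3 ≈ 37.333 μg/mL.
Steady-state trough Cmin,ss = Cmax,ss·f ≈ 37.333 × 0.25 ≈ 9.333 μg/mL.
Trough 9.3 μg/mL vs MEC 6 μg/mL: adequate.

9.3 μg/mL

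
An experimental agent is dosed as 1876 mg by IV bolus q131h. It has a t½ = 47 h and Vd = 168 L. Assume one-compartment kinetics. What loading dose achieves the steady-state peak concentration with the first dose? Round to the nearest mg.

2194 mg

f = (1/2)^(131/47) ≈ 0.144863; accumulation ratio R = 1/(1−f) ≈ 1.16940.
Loading dose to hit Cmax,ss on first dose: D_load = D_maint·R ≈ 1876 × 1.16940 ≈ 2193.79 mg.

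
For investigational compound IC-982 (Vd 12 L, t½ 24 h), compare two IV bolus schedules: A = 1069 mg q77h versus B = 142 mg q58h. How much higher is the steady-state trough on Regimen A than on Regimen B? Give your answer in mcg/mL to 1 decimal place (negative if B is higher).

Regimen A: f = (1/2)^(77/24) ≈ 0.1082; Cmin,ss = (1069/12)·f/(1−f) ≈ 10.808 mcg/mL.
Regimen B: f = (1/2)^(58/24) ≈ 0.1873; Cmin,ss = (142/12)·f/(1−f) ≈ 2.727 mcg/mL.
Difference ≈ 10.808 − 2.727 ≈ 8.081 mcg/mL.

8.1 mcg/mL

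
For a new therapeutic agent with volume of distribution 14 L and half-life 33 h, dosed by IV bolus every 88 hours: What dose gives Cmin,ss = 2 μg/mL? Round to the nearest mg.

150 mg

τ/t½ = 88/33 ≈ 2.6667, so f = (1/2)^(88/33) ≈ 0.157490.
Cmin,ss = (D/Vd)·f/(1−f), so D = Cmin,ss·Vd·(1−f)/f.
D = 2 × 14 × (1−f)/f ≈ 2 × 14 × 5.34961 ≈ 149.79 mg.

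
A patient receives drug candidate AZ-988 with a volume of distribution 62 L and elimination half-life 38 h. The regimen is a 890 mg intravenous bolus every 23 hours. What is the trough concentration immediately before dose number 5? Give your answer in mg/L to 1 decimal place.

f = (1/2)^(τ/t½) = (1/2)^(23/38) ≈ 0.6574.
C₀ = D/Vd = 890/62 ≈ 14.355 mg/L.
Before the 5th dose, 4 doses have been given. Superposition: Cmin = C₀·(f + f² + … + f^4).
≈ 14.355 × (0.6574 + 0.4322 + 0.2841 + 0.1868) ≈ 14.355 × 1.5605 ≈ 22.401 mg/L.

22.4 mg/L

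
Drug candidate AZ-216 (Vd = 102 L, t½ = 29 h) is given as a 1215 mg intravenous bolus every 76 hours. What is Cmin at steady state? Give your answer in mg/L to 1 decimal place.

τ/t½ = 76/29 ≈ 2.6207, so fraction remaining f = (1/2)^(76/29) ≈ 0.1626.
Accumulation ratio R = 1/(1 − f) ≈ 1/0.8374 ≈ 1.1942.
Each bolus raises the concentration by D/Vd = 1215/102 ≈ 11.912 mg/L.
Cmax,ss = C₀/(1 − f) ≈ 11.912/0.8374 ≈ 14.225 mg/L.
Steady-state trough Cmin,ss = Cmax,ss·f ≈ 14.225 × 0.1626 ≈ 2.313 mg/L.

2.3 mg/L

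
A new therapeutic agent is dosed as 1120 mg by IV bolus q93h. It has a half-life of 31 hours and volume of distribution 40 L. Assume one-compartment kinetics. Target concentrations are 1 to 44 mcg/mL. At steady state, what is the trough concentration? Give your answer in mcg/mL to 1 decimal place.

4.0 mcg/mL

τ = 93 h = 3 half-lives, so f = (1/2)^3 = 0.125.
Accumulation ratio R = 1/(1 − f) = 1/0.875 = 8/7.
Single-dose peak C₀ = D/Vd = 1120/40 = 28 mcg/mL.
Steady-state peak Cmax,ss = C₀·R = 28 × 8/7 ≈ 32.000 mcg/mL.
Steady-state trough Cmin,ss = Cmax,ss·f ≈ 32.000 × 0.125 ≈ 4.000 mcg/mL.
Trough 4.0 mcg/mL vs MEC 1 mcg/mL: adequate.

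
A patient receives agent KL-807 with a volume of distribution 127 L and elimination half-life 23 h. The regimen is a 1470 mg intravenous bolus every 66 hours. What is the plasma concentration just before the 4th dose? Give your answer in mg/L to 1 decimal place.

1.8 mg/L

f = (1/2)^(τ/t½) = (1/2)^(66/23) ≈ 0.1368.
C₀ = D/Vd = 1470/127 ≈ 11.575 mg/L.
Before the 4th dose, 3 doses have been given. Superposition: Cmin = C₀·(f + f² + … + f^3).
≈ 11.575 × (0.1368 + 0.0187 + 0.0026) ≈ 11.575 × 0.1581 ≈ 1.830 mg/L.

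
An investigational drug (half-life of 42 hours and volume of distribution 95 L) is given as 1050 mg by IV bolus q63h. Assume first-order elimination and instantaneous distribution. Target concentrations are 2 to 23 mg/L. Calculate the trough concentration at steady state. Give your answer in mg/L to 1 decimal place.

6.0 mg/L

Over one 63-h interval, 63/42 ≈ 1.5 half-lives elapse, leaving f ≈ 0.3536 of each dose.
Accumulation ratio R = 1/(1 − f) ≈ 1/0.6464 ≈ 1.5470.
Single-dose peak C₀ = D/Vd = 1050/95 ≈ 11.053 mg/L.
Steady-state peak Cmax,ss = C₀·R ≈ 11.053 × 1.5470 ≈ 17.099 mg/L.
Steady-state trough Cmin,ss = Cmax,ss·f ≈ 17.099 × 0.3536 ≈ 6.046 mg/L.
Trough 6.0 mg/L vs MEC 2 mg/L: adequate.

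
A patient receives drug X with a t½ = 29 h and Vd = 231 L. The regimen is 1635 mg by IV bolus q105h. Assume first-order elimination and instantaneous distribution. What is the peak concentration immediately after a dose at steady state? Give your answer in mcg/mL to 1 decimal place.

7.7 mcg/mL

k = ln2/t½ = ln2/29 ≈ 0.023902 h⁻¹; fraction remaining f = e^(−kτ) = e^(−0.023902×105) ≈ 0.0813.
At steady state, accumulation factor R = 1/(1 − e^(−kτ)) ≈ 1.0885.
Single-dose peak C₀ = D/Vd = 1635/231 ≈ 7.078 mcg/mL.
Steady-state peak Cmax,ss = C₀·R ≈ 7.078 × 1.0885 ≈ 7.704 mcg/mL.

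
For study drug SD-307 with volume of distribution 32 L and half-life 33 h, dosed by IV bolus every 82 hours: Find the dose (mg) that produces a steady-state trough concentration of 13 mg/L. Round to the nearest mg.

τ/t½ = 82/33 ≈ 2.4848, so f = (1/2)^(82/33) ≈ 0.178643.
Cmin,ss = (D/Vd)·f/(1−f), so D = Cmin,ss·Vd·(1−f)/f.
D = 13 × 32 × (1−f)/f ≈ 13 × 32 × 4.59776 ≈ 1912.67 mg.

1913 mg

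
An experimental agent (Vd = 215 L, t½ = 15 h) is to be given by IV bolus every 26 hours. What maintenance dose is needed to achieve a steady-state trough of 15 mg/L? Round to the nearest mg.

7498 mg

τ/t½ = 26/15 ≈ 1.7333, so f = (1/2)^(26/15) ≈ 0.300756.
Cmin,ss = (D/Vd)·f/(1−f), so D = Cmin,ss·Vd·(1−f)/f.
D = 15 × 215 × (1−f)/f ≈ 15 × 215 × 2.32495 ≈ 7497.96 mg.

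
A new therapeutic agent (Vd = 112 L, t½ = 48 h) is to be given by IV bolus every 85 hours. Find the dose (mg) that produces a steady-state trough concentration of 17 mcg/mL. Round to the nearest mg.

τ/t½ = 85/48 ≈ 1.7708, so f = (1/2)^(85/48) ≈ 0.293039.
Cmin,ss = (D/Vd)·f/(1−f), so D = Cmin,ss·Vd·(1−f)/f.
D = 17 × 112 × (1−f)/f ≈ 17 × 112 × 2.41252 ≈ 4593.44 mg.

4593 mg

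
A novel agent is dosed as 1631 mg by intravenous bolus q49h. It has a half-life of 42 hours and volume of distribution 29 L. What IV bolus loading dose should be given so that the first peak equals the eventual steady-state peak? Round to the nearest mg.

2941 mg

f = (1/2)^(49/42) ≈ 0.445449; accumulation ratio R = 1/(1−f) ≈ 1.80326.
Loading dose to hit Cmax,ss on first dose: D_load = D_maint·R ≈ 1631 × 1.80326 ≈ 2941.12 mg.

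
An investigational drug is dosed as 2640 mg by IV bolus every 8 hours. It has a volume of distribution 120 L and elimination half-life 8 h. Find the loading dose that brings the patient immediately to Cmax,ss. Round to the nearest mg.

f = (1/2)^(8/8) ≈ 0.500000; accumulation ratio R = 1/(1−f) ≈ 2.00000.
Loading dose to hit Cmax,ss on first dose: D_load = D_maint·R ≈ 2640 × 2.00000 ≈ 5280.00 mg.

5280 mg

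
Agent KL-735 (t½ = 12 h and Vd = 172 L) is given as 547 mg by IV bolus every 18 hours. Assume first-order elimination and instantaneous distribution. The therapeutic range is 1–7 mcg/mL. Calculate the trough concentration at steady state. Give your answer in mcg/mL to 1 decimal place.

1.7 mcg/mL

τ/t½ = 18/12 ≈ 1.5, so fraction remaining f = (1/2)^(18/12) ≈ 0.3536.
Accumulation ratio R = 1/(1 − f) ≈ 1/0.6464 ≈ 1.5470.
Each bolus raises the concentration by D/Vd = 547/172 ≈ 3.180 mcg/mL.
Cmax,ss = C₀/(1 − f) ≈ 3.180/0.6464 ≈ 4.920 mcg/mL.
One interval later, Cmin,ss = Cmax,ss·e^(−kτ) ≈ 4.920 × 0.3536 ≈ 1.740 mcg/mL.
Trough 1.7 mcg/mL vs MEC 1 mcg/mL: adequate.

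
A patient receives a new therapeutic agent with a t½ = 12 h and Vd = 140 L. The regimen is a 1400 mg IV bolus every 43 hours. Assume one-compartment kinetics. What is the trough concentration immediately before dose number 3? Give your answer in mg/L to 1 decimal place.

f = (1/2)^(τ/t½) = (1/2)^(43/12) ≈ 0.0834.
C₀ = D/Vd = 1400/140 ≈ 10.000 mg/L.
Before the 3rd dose, 2 doses have been given. Superposition: Cmin = C₀·(f + f²).
≈ 10.000 × (0.0834 + 0.0070) ≈ 10.000 × 0.0904 ≈ 0.904 mg/L.

0.9 mg/L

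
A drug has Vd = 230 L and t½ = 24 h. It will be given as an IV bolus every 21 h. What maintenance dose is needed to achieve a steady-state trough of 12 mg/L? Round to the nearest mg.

τ/t½ = 21/24 ≈ 0.875, so f = (1/2)^(21/24) ≈ 0.545254.
Cmin,ss = (D/Vd)·f/(1−f), so D = Cmin,ss·Vd·(1−f)/f.
D = 12 × 230 × (1−f)/f ≈ 12 × 230 × 0.83401 ≈ 2301.87 mg.

2302 mg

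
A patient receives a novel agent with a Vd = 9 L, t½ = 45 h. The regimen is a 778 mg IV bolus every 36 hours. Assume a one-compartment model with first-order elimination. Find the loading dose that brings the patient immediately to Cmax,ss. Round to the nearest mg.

1828 mg

f = (1/2)^(36/45) ≈ 0.574349; accumulation ratio R = 1/(1−f) ≈ 2.34934.
Loading dose to hit Cmax,ss on first dose: D_load = D_maint·R ≈ 778 × 2.34934 ≈ 1827.79 mg.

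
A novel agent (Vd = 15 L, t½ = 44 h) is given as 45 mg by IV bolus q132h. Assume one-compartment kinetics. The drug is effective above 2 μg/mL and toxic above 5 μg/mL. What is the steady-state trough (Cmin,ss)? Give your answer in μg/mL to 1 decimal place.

τ = 132 h = 3 half-lives, so f = (1/2)^3 = 0.125.
Accumulation ratio R = 1/(1 − f) = 1/0.875 = 8/7.
Single-dose peak C₀ = D/Vd = 45/15 = 3 μg/mL.
Steady-state peak Cmax,ss = C₀·R = 3 × 8/7 ≈ 3.429 μg/mL.
Steady-state trough Cmin,ss = Cmax,ss·f ≈ 3.429 × 0.125 ≈ 0.429 μg/mL.
Trough 0.4 μg/mL vs MEC 2 μg/mL: subtherapeutic.

0.4 μg/mL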